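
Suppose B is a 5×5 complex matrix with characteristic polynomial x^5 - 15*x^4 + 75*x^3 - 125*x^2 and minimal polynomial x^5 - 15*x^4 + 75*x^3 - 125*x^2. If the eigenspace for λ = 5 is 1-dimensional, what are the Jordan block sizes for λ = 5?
Block sizes for λ = 5: [3]

Step 1 — from the characteristic polynomial, algebraic multiplicity of λ = 5 is 3. From dim ker(B − (5)·I) = 1, there are exactly 1 Jordan blocks for λ = 5.
Step 2 — from the minimal polynomial, the factor (x − 5)^3 tells us the largest block for λ = 5 has size 3.
Step 3 — with total size 3, 1 blocks, and largest block 3, the block sizes (in nonincreasing order) are [3].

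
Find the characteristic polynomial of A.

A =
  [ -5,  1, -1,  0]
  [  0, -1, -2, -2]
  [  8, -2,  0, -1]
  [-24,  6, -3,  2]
x^4 + 4*x^3 + 6*x^2 + 4*x + 1

Expanding det(x·I − A) (e.g. by cofactor expansion or by noting that A is similar to its Jordan form J, which has the same characteristic polynomial as A) gives
  χ_A(x) = x^4 + 4*x^3 + 6*x^2 + 4*x + 1
which factors as (x + 1)^4. The eigenvalues (with algebraic multiplicities) are λ = -1 with multiplicity 4.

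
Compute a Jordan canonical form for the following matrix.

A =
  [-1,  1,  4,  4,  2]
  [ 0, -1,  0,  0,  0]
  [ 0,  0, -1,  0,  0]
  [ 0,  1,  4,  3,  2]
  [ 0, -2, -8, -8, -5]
J_2(-1) ⊕ J_1(-1) ⊕ J_1(-1) ⊕ J_1(-1)

The characteristic polynomial is
  det(x·I − A) = x^5 + 5*x^4 + 10*x^3 + 10*x^2 + 5*x + 1 = (x + 1)^5

Eigenvalues and multiplicities (the geometric multiplicity of λ is n − rank(A − λI), which equals the number of Jordan blocks for λ):
  λ = -1: algebraic multiplicity = 5, geometric multiplicity = 4

Determining the block sizes for each eigenvalue:
  λ = -1: 4 blocks summing to 5 forces exactly one block of size 2 and the rest size 1 → block sizes [2, 1, 1, 1]

Assembling the blocks gives a Jordan form
J =
  [-1,  1,  0,  0,  0]
  [ 0, -1,  0,  0,  0]
  [ 0,  0, -1,  0,  0]
  [ 0,  0,  0, -1,  0]
  [ 0,  0,  0,  0, -1]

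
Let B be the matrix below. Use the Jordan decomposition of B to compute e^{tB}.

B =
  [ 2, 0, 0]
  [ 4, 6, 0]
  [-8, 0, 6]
e^{tB} =
  [exp(2*t), 0, 0]
  [exp(6*t) - exp(2*t), exp(6*t), 0]
  [-2*exp(6*t) + 2*exp(2*t), 0, exp(6*t)]

Strategy: write B = P · J · P⁻¹ where J is a Jordan canonical form, so e^{tB} = P · e^{tJ} · P⁻¹, and e^{tJ} can be computed block-by-block.

B has Jordan form
J =
  [2, 0, 0]
  [0, 6, 0]
  [0, 0, 6]
(up to reordering of blocks).

Per-block formulas:
  For a 1×1 block at λ = 6: exp(t · [6]) = [e^(6t)].
  For a 1×1 block at λ = 2: exp(t · [2]) = [e^(2t)].

After assembling e^{tJ} and conjugating by P, we get:

e^{tB} =
  [exp(2*t), 0, 0]
  [exp(6*t) - exp(2*t), exp(6*t), 0]
  [-2*exp(6*t) + 2*exp(2*t), 0, exp(6*t)]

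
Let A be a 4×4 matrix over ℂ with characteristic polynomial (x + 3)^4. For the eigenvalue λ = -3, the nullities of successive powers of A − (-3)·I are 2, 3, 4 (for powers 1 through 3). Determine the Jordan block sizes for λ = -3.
Block sizes for λ = -3: [3, 1]

From the dimensions of kernels of powers, the number of Jordan blocks of size at least j is d_j − d_{j−1} where d_j = dim ker(N^j) (with d_0 = 0). Computing the differences gives [2, 1, 1].
The number of blocks of size exactly k is (#blocks of size ≥ k) − (#blocks of size ≥ k + 1), so the partition is: 1 block(s) of size 1, 1 block(s) of size 3.
In nonincreasing order the block sizes are [3, 1].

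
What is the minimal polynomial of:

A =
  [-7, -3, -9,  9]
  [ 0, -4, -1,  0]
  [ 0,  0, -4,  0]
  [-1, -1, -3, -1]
x^3 + 12*x^2 + 48*x + 64

The characteristic polynomial is χ_A(x) = (x + 4)^4, so the eigenvalues are known. The minimal polynomial is
  m_A(x) = Π_λ (x − λ)^{k_λ}
where k_λ is the size of the *largest* Jordan block for λ (equivalently, the smallest k with (A − λI)^k v = 0 for every generalised eigenvector v of λ).

  λ = -4: largest Jordan block has size 3, contributing (x + 4)^3

So m_A(x) = (x + 4)^3 = x^3 + 12*x^2 + 48*x + 64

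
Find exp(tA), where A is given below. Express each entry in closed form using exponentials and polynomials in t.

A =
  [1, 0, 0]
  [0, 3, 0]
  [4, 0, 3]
e^{tA} =
  [exp(t), 0, 0]
  [0, exp(3*t), 0]
  [2*exp(3*t) - 2*exp(t), 0, exp(3*t)]

Strategy: write A = P · J · P⁻¹ where J is a Jordan canonical form, so e^{tA} = P · e^{tJ} · P⁻¹, and e^{tJ} can be computed block-by-block.

A has Jordan form
J =
  [1, 0, 0]
  [0, 3, 0]
  [0, 0, 3]
(up to reordering of blocks).

Per-block formulas:
  For a 1×1 block at λ = 1: exp(t · [1]) = [e^(1t)].
  For a 1×1 block at λ = 3: exp(t · [3]) = [e^(3t)].

After assembling e^{tJ} and conjugating by P, we get:

e^{tA} =
  [exp(t), 0, 0]
  [0, exp(3*t), 0]
  [2*exp(3*t) - 2*exp(t), 0, exp(3*t)]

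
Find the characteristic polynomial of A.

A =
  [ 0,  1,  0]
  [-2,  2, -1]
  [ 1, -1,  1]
x^3 - 3*x^2 + 3*x - 1

Expanding det(x·I − A) (e.g. by cofactor expansion or by noting that A is similar to its Jordan form J, which has the same characteristic polynomial as A) gives
  χ_A(x) = x^3 - 3*x^2 + 3*x - 1
which factors as (x - 1)^3. The eigenvalues (with algebraic multiplicities) are λ = 1 with multiplicity 3.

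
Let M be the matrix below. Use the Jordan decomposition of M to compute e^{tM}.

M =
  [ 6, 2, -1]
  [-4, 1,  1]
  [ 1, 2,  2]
e^{tM} =
  [3*t*exp(3*t) + exp(3*t), 2*t*exp(3*t), -t*exp(3*t)]
  [-3*t^2*exp(3*t)/2 - 4*t*exp(3*t), -t^2*exp(3*t) - 2*t*exp(3*t) + exp(3*t), t^2*exp(3*t)/2 + t*exp(3*t)]
  [-3*t^2*exp(3*t) + t*exp(3*t), -2*t^2*exp(3*t) + 2*t*exp(3*t), t^2*exp(3*t) - t*exp(3*t) + exp(3*t)]

Strategy: write M = P · J · P⁻¹ where J is a Jordan canonical form, so e^{tM} = P · e^{tJ} · P⁻¹, and e^{tJ} can be computed block-by-block.

M has Jordan form
J =
  [3, 1, 0]
  [0, 3, 1]
  [0, 0, 3]
(up to reordering of blocks).

Per-block formulas:
  For a 3×3 Jordan block J_3(3): exp(t · J_3(3)) = e^(3t)·(I + t·N + (t^2/2)·N^2), where N is the 3×3 nilpotent shift.

After assembling e^{tJ} and conjugating by P, we get:

e^{tM} =
  [3*t*exp(3*t) + exp(3*t), 2*t*exp(3*t), -t*exp(3*t)]
  [-3*t^2*exp(3*t)/2 - 4*t*exp(3*t), -t^2*exp(3*t) - 2*t*exp(3*t) + exp(3*t), t^2*exp(3*t)/2 + t*exp(3*t)]
  [-3*t^2*exp(3*t) + t*exp(3*t), -2*t^2*exp(3*t) + 2*t*exp(3*t), t^2*exp(3*t) - t*exp(3*t) + exp(3*t)]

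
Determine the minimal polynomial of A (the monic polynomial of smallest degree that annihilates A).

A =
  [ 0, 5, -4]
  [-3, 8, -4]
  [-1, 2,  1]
x^3 - 9*x^2 + 27*x - 27

The characteristic polynomial is χ_A(x) = (x - 3)^3, so the eigenvalues are known. The minimal polynomial is
  m_A(x) = Π_λ (x − λ)^{k_λ}
where k_λ is the size of the *largest* Jordan block for λ (equivalently, the smallest k with (A − λI)^k v = 0 for every generalised eigenvector v of λ).

  λ = 3: largest Jordan block has size 3, contributing (x − 3)^3

So m_A(x) = (x - 3)^3 = x^3 - 9*x^2 + 27*x - 27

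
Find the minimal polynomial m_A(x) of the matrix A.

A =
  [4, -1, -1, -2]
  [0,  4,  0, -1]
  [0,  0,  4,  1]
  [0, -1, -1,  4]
x^3 - 12*x^2 + 48*x - 64

The characteristic polynomial is χ_A(x) = (x - 4)^4, so the eigenvalues are known. The minimal polynomial is
  m_A(x) = Π_λ (x − λ)^{k_λ}
where k_λ is the size of the *largest* Jordan block for λ (equivalently, the smallest k with (A − λI)^k v = 0 for every generalised eigenvector v of λ).

  λ = 4: largest Jordan block has size 3, contributing (x − 4)^3

So m_A(x) = (x - 4)^3 = x^3 - 12*x^2 + 48*x - 64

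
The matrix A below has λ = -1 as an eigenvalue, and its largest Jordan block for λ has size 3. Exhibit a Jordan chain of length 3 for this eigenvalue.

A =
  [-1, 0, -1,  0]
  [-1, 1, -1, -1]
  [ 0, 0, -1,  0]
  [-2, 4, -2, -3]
A Jordan chain for λ = -1 of length 3:
v_1 = (0, 1, 0, 2)ᵀ
v_2 = (-1, -1, 0, -2)ᵀ
v_3 = (0, 0, 1, 0)ᵀ

Let N = A − (-1)·I. We want v_3 with N^3 v_3 = 0 but N^2 v_3 ≠ 0; then v_{j-1} := N · v_j for j = 3, …, 2.

Pick v_3 = (0, 0, 1, 0)ᵀ.
Then v_2 = N · v_3 = (-1, -1, 0, -2)ᵀ.
Then v_1 = N · v_2 = (0, 1, 0, 2)ᵀ.

Sanity check: (A − (-1)·I) v_1 = (0, 0, 0, 0)ᵀ = 0. ✓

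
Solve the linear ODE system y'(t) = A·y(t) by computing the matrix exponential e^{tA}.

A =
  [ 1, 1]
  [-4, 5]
e^{tA} =
  [-2*t*exp(3*t) + exp(3*t), t*exp(3*t)]
  [-4*t*exp(3*t), 2*t*exp(3*t) + exp(3*t)]

Strategy: write A = P · J · P⁻¹ where J is a Jordan canonical form, so e^{tA} = P · e^{tJ} · P⁻¹, and e^{tJ} can be computed block-by-block.

A has Jordan form
J =
  [3, 1]
  [0, 3]
(up to reordering of blocks).

Per-block formulas:
  For a 2×2 Jordan block J_2(3): exp(t · J_2(3)) = e^(3t)·(I + t·N), where N is the 2×2 nilpotent shift.

After assembling e^{tJ} and conjugating by P, we get:

e^{tA} =
  [-2*t*exp(3*t) + exp(3*t), t*exp(3*t)]
  [-4*t*exp(3*t), 2*t*exp(3*t) + exp(3*t)]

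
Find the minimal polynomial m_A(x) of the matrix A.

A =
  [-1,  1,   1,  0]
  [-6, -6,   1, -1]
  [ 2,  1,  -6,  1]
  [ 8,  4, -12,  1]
x^2 + 6*x + 9

The characteristic polynomial is χ_A(x) = (x + 3)^4, so the eigenvalues are known. The minimal polynomial is
  m_A(x) = Π_λ (x − λ)^{k_λ}
where k_λ is the size of the *largest* Jordan block for λ (equivalently, the smallest k with (A − λI)^k v = 0 for every generalised eigenvector v of λ).

  λ = -3: largest Jordan block has size 2, contributing (x + 3)^2

So m_A(x) = (x + 3)^2 = x^2 + 6*x + 9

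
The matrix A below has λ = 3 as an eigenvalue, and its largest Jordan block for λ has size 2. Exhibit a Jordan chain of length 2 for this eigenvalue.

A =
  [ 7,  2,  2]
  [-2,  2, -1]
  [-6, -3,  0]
A Jordan chain for λ = 3 of length 2:
v_1 = (4, -2, -6)ᵀ
v_2 = (1, 0, 0)ᵀ

Let N = A − (3)·I. We want v_2 with N^2 v_2 = 0 but N^1 v_2 ≠ 0; then v_{j-1} := N · v_j for j = 2, …, 2.

Pick v_2 = (1, 0, 0)ᵀ.
Then v_1 = N · v_2 = (4, -2, -6)ᵀ.

Sanity check: (A − (3)·I) v_1 = (0, 0, 0)ᵀ = 0. ✓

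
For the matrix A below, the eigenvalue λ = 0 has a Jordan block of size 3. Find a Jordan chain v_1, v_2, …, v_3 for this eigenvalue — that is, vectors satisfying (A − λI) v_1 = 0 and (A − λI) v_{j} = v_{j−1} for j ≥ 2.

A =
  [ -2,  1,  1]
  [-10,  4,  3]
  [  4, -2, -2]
A Jordan chain for λ = 0 of length 3:
v_1 = (-2, -8, 4)ᵀ
v_2 = (-2, -10, 4)ᵀ
v_3 = (1, 0, 0)ᵀ

Let N = A − (0)·I. We want v_3 with N^3 v_3 = 0 but N^2 v_3 ≠ 0; then v_{j-1} := N · v_j for j = 3, …, 2.

Pick v_3 = (1, 0, 0)ᵀ.
Then v_2 = N · v_3 = (-2, -10, 4)ᵀ.
Then v_1 = N · v_2 = (-2, -8, 4)ᵀ.

Sanity check: (A − (0)·I) v_1 = (0, 0, 0)ᵀ = 0. ✓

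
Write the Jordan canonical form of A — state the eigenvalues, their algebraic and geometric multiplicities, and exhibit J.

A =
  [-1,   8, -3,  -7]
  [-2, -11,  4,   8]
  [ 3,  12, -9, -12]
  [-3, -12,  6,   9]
J_3(-3) ⊕ J_1(-3)

The characteristic polynomial is
  det(x·I − A) = x^4 + 12*x^3 + 54*x^2 + 108*x + 81 = (x + 3)^4

Eigenvalues and multiplicities (the geometric multiplicity of λ is n − rank(A − λI), which equals the number of Jordan blocks for λ):
  λ = -3: algebraic multiplicity = 4, geometric multiplicity = 2

Determining the block sizes for each eigenvalue:
  λ = -3: with am = 4 and gm = 2, the partition is not yet determined (e.g. several partitions of 4 into 2 parts exist). Let N = A − (-3)·I. Computing rank(N^1) = 2, rank(N^2) = 1, rank(N^3) = 0; the number of blocks of size ≥ j is rank(N^{j−1}) − rank(N^j), giving [2, 1, 1]. So we have 1 block(s) of size 3, 1 block(s) of size 1 → block sizes [3, 1]

Assembling the blocks gives a Jordan form
J =
  [-3,  1,  0,  0]
  [ 0, -3,  1,  0]
  [ 0,  0, -3,  0]
  [ 0,  0,  0, -3]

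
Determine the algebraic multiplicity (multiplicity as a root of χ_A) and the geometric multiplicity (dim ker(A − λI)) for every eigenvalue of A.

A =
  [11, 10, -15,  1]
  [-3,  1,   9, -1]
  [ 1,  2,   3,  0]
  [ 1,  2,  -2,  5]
λ = 5: alg = 4, geom = 2

Step 1 — factor the characteristic polynomial to read off the algebraic multiplicities:
  χ_A(x) = (x - 5)^4

Step 2 — compute geometric multiplicities via the rank-nullity identity g(λ) = n − rank(A − λI):
  rank(A − (5)·I) = 2, so dim ker(A − (5)·I) = n − 2 = 2

Summary:
  λ = 5: algebraic multiplicity = 4, geometric multiplicity = 2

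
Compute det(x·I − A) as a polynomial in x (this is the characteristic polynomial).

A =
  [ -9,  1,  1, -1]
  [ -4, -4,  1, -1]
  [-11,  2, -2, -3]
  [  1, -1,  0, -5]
x^4 + 20*x^3 + 150*x^2 + 500*x + 625

Expanding det(x·I − A) (e.g. by cofactor expansion or by noting that A is similar to its Jordan form J, which has the same characteristic polynomial as A) gives
  χ_A(x) = x^4 + 20*x^3 + 150*x^2 + 500*x + 625
which factors as (x + 5)^4. The eigenvalues (with algebraic multiplicities) are λ = -5 with multiplicity 4.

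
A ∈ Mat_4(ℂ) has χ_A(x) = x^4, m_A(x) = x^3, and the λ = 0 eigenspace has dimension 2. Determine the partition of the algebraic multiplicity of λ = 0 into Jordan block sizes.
Block sizes for λ = 0: [3, 1]

Step 1 — from the characteristic polynomial, algebraic multiplicity of λ = 0 is 4. From dim ker(A − (0)·I) = 2, there are exactly 2 Jordan blocks for λ = 0.
Step 2 — from the minimal polynomial, the factor (x − 0)^3 tells us the largest block for λ = 0 has size 3.
Step 3 — with total size 4, 2 blocks, and largest block 3, the block sizes (in nonincreasing order) are [3, 1].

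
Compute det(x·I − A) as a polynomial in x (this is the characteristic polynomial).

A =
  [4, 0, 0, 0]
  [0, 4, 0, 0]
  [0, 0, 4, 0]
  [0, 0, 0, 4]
x^4 - 16*x^3 + 96*x^2 - 256*x + 256

Expanding det(x·I − A) (e.g. by cofactor expansion or by noting that A is similar to its Jordan form J, which has the same characteristic polynomial as A) gives
  χ_A(x) = x^4 - 16*x^3 + 96*x^2 - 256*x + 256
which factors as (x - 4)^4. The eigenvalues (with algebraic multiplicities) are λ = 4 with multiplicity 4.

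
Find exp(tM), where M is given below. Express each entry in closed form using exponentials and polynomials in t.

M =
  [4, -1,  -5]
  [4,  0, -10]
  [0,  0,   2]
e^{tM} =
  [2*t*exp(2*t) + exp(2*t), -t*exp(2*t), -5*t*exp(2*t)]
  [4*t*exp(2*t), -2*t*exp(2*t) + exp(2*t), -10*t*exp(2*t)]
  [0, 0, exp(2*t)]

Strategy: write M = P · J · P⁻¹ where J is a Jordan canonical form, so e^{tM} = P · e^{tJ} · P⁻¹, and e^{tJ} can be computed block-by-block.

M has Jordan form
J =
  [2, 1, 0]
  [0, 2, 0]
  [0, 0, 2]
(up to reordering of blocks).

Per-block formulas:
  For a 1×1 block at λ = 2: exp(t · [2]) = [e^(2t)].
  For a 2×2 Jordan block J_2(2): exp(t · J_2(2)) = e^(2t)·(I + t·N), where N is the 2×2 nilpotent shift.

After assembling e^{tJ} and conjugating by P, we get:

e^{tM} =
  [2*t*exp(2*t) + exp(2*t), -t*exp(2*t), -5*t*exp(2*t)]
  [4*t*exp(2*t), -2*t*exp(2*t) + exp(2*t), -10*t*exp(2*t)]
  [0, 0, exp(2*t)]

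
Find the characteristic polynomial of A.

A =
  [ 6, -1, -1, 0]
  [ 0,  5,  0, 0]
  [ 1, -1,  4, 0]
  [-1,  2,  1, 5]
x^4 - 20*x^3 + 150*x^2 - 500*x + 625

Expanding det(x·I − A) (e.g. by cofactor expansion or by noting that A is similar to its Jordan form J, which has the same characteristic polynomial as A) gives
  χ_A(x) = x^4 - 20*x^3 + 150*x^2 - 500*x + 625
which factors as (x - 5)^4. The eigenvalues (with algebraic multiplicities) are λ = 5 with multiplicity 4.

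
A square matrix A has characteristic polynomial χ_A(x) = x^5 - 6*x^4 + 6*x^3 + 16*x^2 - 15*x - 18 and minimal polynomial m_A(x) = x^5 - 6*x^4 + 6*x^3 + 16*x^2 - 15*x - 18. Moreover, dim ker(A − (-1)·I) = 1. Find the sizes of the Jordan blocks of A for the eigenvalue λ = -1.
Block sizes for λ = -1: [2]

Step 1 — from the characteristic polynomial, algebraic multiplicity of λ = -1 is 2. From dim ker(A − (-1)·I) = 1, there are exactly 1 Jordan blocks for λ = -1.
Step 2 — from the minimal polynomial, the factor (x + 1)^2 tells us the largest block for λ = -1 has size 2.
Step 3 — with total size 2, 1 blocks, and largest block 2, the block sizes (in nonincreasing order) are [2].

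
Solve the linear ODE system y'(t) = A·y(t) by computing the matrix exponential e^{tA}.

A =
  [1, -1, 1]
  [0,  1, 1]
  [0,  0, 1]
e^{tA} =
  [exp(t), -t*exp(t), -t^2*exp(t)/2 + t*exp(t)]
  [0, exp(t), t*exp(t)]
  [0, 0, exp(t)]

Strategy: write A = P · J · P⁻¹ where J is a Jordan canonical form, so e^{tA} = P · e^{tJ} · P⁻¹, and e^{tJ} can be computed block-by-block.

A has Jordan form
J =
  [1, 1, 0]
  [0, 1, 1]
  [0, 0, 1]
(up to reordering of blocks).

Per-block formulas:
  For a 3×3 Jordan block J_3(1): exp(t · J_3(1)) = e^(1t)·(I + t·N + (t^2/2)·N^2), where N is the 3×3 nilpotent shift.

After assembling e^{tJ} and conjugating by P, we get:

e^{tA} =
  [exp(t), -t*exp(t), -t^2*exp(t)/2 + t*exp(t)]
  [0, exp(t), t*exp(t)]
  [0, 0, exp(t)]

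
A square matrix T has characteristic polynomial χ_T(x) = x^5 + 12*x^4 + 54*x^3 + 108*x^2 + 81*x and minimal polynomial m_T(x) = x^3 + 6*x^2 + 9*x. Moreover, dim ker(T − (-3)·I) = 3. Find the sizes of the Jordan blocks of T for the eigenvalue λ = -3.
Block sizes for λ = -3: [2, 1, 1]

Step 1 — from the characteristic polynomial, algebraic multiplicity of λ = -3 is 4. From dim ker(T − (-3)·I) = 3, there are exactly 3 Jordan blocks for λ = -3.
Step 2 — from the minimal polynomial, the factor (x + 3)^2 tells us the largest block for λ = -3 has size 2.
Step 3 — with total size 4, 3 blocks, and largest block 2, the block sizes (in nonincreasing order) are [2, 1, 1].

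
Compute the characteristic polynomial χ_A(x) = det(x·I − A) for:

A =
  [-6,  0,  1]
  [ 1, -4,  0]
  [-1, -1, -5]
x^3 + 15*x^2 + 75*x + 125

Expanding det(x·I − A) (e.g. by cofactor expansion or by noting that A is similar to its Jordan form J, which has the same characteristic polynomial as A) gives
  χ_A(x) = x^3 + 15*x^2 + 75*x + 125
which factors as (x + 5)^3. The eigenvalues (with algebraic multiplicities) are λ = -5 with multiplicity 3.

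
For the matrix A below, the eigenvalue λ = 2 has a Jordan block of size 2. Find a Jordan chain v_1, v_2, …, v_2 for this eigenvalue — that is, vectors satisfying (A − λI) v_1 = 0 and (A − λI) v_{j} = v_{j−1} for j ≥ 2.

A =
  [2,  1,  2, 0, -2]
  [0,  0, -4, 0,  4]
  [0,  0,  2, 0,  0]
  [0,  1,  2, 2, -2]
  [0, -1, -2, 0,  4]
A Jordan chain for λ = 2 of length 2:
v_1 = (1, -2, 0, 1, -1)ᵀ
v_2 = (0, 1, 0, 0, 0)ᵀ

Let N = A − (2)·I. We want v_2 with N^2 v_2 = 0 but N^1 v_2 ≠ 0; then v_{j-1} := N · v_j for j = 2, …, 2.

Pick v_2 = (0, 1, 0, 0, 0)ᵀ.
Then v_1 = N · v_2 = (1, -2, 0, 1, -1)ᵀ.

Sanity check: (A − (2)·I) v_1 = (0, 0, 0, 0, 0)ᵀ = 0. ✓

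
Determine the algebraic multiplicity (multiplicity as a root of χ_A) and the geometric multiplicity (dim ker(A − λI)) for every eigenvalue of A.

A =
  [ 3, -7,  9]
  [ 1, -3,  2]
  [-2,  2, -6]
λ = -2: alg = 3, geom = 1

Step 1 — factor the characteristic polynomial to read off the algebraic multiplicities:
  χ_A(x) = (x + 2)^3

Step 2 — compute geometric multiplicities via the rank-nullity identity g(λ) = n − rank(A − λI):
  rank(A − (-2)·I) = 2, so dim ker(A − (-2)·I) = n − 2 = 1

Summary:
  λ = -2: algebraic multiplicity = 3, geometric multiplicity = 1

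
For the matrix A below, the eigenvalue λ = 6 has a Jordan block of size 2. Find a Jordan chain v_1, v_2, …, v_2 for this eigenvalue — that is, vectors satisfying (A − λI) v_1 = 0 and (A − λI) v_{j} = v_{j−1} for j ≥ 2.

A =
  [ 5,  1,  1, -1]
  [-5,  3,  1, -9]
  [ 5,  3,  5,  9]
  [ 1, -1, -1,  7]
A Jordan chain for λ = 6 of length 2:
v_1 = (-2, -2, 2, 2)ᵀ
v_2 = (1, -1, 0, 0)ᵀ

Let N = A − (6)·I. We want v_2 with N^2 v_2 = 0 but N^1 v_2 ≠ 0; then v_{j-1} := N · v_j for j = 2, …, 2.

Pick v_2 = (1, -1, 0, 0)ᵀ.
Then v_1 = N · v_2 = (-2, -2, 2, 2)ᵀ.

Sanity check: (A − (6)·I) v_1 = (0, 0, 0, 0)ᵀ = 0. ✓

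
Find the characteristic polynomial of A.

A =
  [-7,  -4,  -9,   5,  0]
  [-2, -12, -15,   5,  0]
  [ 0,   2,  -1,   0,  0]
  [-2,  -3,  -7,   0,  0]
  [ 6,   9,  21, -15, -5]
x^5 + 25*x^4 + 250*x^3 + 1250*x^2 + 3125*x + 3125

Expanding det(x·I − A) (e.g. by cofactor expansion or by noting that A is similar to its Jordan form J, which has the same characteristic polynomial as A) gives
  χ_A(x) = x^5 + 25*x^4 + 250*x^3 + 1250*x^2 + 3125*x + 3125
which factors as (x + 5)^5. The eigenvalues (with algebraic multiplicities) are λ = -5 with multiplicity 5.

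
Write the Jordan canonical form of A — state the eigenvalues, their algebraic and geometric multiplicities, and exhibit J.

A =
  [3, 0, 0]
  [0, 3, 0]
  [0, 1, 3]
J_2(3) ⊕ J_1(3)

The characteristic polynomial is
  det(x·I − A) = x^3 - 9*x^2 + 27*x - 27 = (x - 3)^3

Eigenvalues and multiplicities (the geometric multiplicity of λ is n − rank(A − λI), which equals the number of Jordan blocks for λ):
  λ = 3: algebraic multiplicity = 3, geometric multiplicity = 2

Determining the block sizes for each eigenvalue:
  λ = 3: 2 blocks summing to 3 forces exactly one block of size 2 and the rest size 1 → block sizes [2, 1]

Assembling the blocks gives a Jordan form
J =
  [3, 1, 0]
  [0, 3, 0]
  [0, 0, 3]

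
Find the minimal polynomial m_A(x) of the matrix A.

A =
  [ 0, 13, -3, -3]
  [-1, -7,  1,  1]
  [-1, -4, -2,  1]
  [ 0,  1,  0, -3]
x^3 + 9*x^2 + 27*x + 27

The characteristic polynomial is χ_A(x) = (x + 3)^4, so the eigenvalues are known. The minimal polynomial is
  m_A(x) = Π_λ (x − λ)^{k_λ}
where k_λ is the size of the *largest* Jordan block for λ (equivalently, the smallest k with (A − λI)^k v = 0 for every generalised eigenvector v of λ).

  λ = -3: largest Jordan block has size 3, contributing (x + 3)^3

So m_A(x) = (x + 3)^3 = x^3 + 9*x^2 + 27*x + 27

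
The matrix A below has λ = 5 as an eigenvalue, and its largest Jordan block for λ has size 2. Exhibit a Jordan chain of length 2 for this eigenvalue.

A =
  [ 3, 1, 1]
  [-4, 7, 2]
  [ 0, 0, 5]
A Jordan chain for λ = 5 of length 2:
v_1 = (-2, -4, 0)ᵀ
v_2 = (1, 0, 0)ᵀ

Let N = A − (5)·I. We want v_2 with N^2 v_2 = 0 but N^1 v_2 ≠ 0; then v_{j-1} := N · v_j for j = 2, …, 2.

Pick v_2 = (1, 0, 0)ᵀ.
Then v_1 = N · v_2 = (-2, -4, 0)ᵀ.

Sanity check: (A − (5)·I) v_1 = (0, 0, 0)ᵀ = 0. ✓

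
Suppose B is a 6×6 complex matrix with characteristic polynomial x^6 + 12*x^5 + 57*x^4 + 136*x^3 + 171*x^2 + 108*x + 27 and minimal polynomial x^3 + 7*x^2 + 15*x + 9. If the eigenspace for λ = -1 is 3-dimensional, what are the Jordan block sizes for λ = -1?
Block sizes for λ = -1: [1, 1, 1]

Step 1 — from the characteristic polynomial, algebraic multiplicity of λ = -1 is 3. From dim ker(B − (-1)·I) = 3, there are exactly 3 Jordan blocks for λ = -1.
Step 2 — from the minimal polynomial, the factor (x + 1) tells us the largest block for λ = -1 has size 1.
Step 3 — with total size 3, 3 blocks, and largest block 1, the block sizes (in nonincreasing order) are [1, 1, 1].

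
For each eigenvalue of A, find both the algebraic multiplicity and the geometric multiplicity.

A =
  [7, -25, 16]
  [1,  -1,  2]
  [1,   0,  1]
λ = -1: alg = 1, geom = 1; λ = 4: alg = 2, geom = 1

Step 1 — factor the characteristic polynomial to read off the algebraic multiplicities:
  χ_A(x) = (x - 4)^2*(x + 1)

Step 2 — compute geometric multiplicities via the rank-nullity identity g(λ) = n − rank(A − λI):
  rank(A − (-1)·I) = 2, so dim ker(A − (-1)·I) = n − 2 = 1
  rank(A − (4)·I) = 2, so dim ker(A − (4)·I) = n − 2 = 1

Summary:
  λ = -1: algebraic multiplicity = 1, geometric multiplicity = 1
  λ = 4: algebraic multiplicity = 2, geometric multiplicity = 1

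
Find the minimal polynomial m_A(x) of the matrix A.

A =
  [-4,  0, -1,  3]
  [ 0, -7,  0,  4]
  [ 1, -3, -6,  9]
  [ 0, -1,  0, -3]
x^2 + 10*x + 25

The characteristic polynomial is χ_A(x) = (x + 5)^4, so the eigenvalues are known. The minimal polynomial is
  m_A(x) = Π_λ (x − λ)^{k_λ}
where k_λ is the size of the *largest* Jordan block for λ (equivalently, the smallest k with (A − λI)^k v = 0 for every generalised eigenvector v of λ).

  λ = -5: largest Jordan block has size 2, contributing (x + 5)^2

So m_A(x) = (x + 5)^2 = x^2 + 10*x + 25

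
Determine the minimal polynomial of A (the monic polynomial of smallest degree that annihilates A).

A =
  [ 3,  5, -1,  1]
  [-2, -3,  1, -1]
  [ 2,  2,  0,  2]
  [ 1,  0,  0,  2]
x^4 - 2*x^3

The characteristic polynomial is χ_A(x) = x^3*(x - 2), so the eigenvalues are known. The minimal polynomial is
  m_A(x) = Π_λ (x − λ)^{k_λ}
where k_λ is the size of the *largest* Jordan block for λ (equivalently, the smallest k with (A − λI)^k v = 0 for every generalised eigenvector v of λ).

  λ = 0: largest Jordan block has size 3, contributing (x − 0)^3
  λ = 2: largest Jordan block has size 1, contributing (x − 2)

So m_A(x) = x^3*(x - 2) = x^4 - 2*x^3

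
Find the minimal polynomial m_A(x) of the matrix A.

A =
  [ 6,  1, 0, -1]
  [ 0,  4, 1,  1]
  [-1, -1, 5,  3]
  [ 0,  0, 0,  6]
x^4 - 21*x^3 + 165*x^2 - 575*x + 750

The characteristic polynomial is χ_A(x) = (x - 6)*(x - 5)^3, so the eigenvalues are known. The minimal polynomial is
  m_A(x) = Π_λ (x − λ)^{k_λ}
where k_λ is the size of the *largest* Jordan block for λ (equivalently, the smallest k with (A − λI)^k v = 0 for every generalised eigenvector v of λ).

  λ = 5: largest Jordan block has size 3, contributing (x − 5)^3
  λ = 6: largest Jordan block has size 1, contributing (x − 6)

So m_A(x) = (x - 6)*(x - 5)^3 = x^4 - 21*x^3 + 165*x^2 - 575*x + 750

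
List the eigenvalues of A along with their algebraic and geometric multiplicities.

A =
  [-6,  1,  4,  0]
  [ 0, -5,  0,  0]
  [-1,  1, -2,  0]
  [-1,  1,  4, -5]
λ = -5: alg = 2, geom = 2; λ = -4: alg = 2, geom = 1

Step 1 — factor the characteristic polynomial to read off the algebraic multiplicities:
  χ_A(x) = (x + 4)^2*(x + 5)^2

Step 2 — compute geometric multiplicities via the rank-nullity identity g(λ) = n − rank(A − λI):
  rank(A − (-5)·I) = 2, so dim ker(A − (-5)·I) = n − 2 = 2
  rank(A − (-4)·I) = 3, so dim ker(A − (-4)·I) = n − 3 = 1

Summary:
  λ = -5: algebraic multiplicity = 2, geometric multiplicity = 2
  λ = -4: algebraic multiplicity = 2, geometric multiplicity = 1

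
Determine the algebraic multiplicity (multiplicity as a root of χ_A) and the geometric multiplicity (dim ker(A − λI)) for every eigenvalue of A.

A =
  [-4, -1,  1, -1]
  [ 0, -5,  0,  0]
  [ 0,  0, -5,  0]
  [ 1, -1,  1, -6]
λ = -5: alg = 4, geom = 3

Step 1 — factor the characteristic polynomial to read off the algebraic multiplicities:
  χ_A(x) = (x + 5)^4

Step 2 — compute geometric multiplicities via the rank-nullity identity g(λ) = n − rank(A − λI):
  rank(A − (-5)·I) = 1, so dim ker(A − (-5)·I) = n − 1 = 3

Summary:
  λ = -5: algebraic multiplicity = 4, geometric multiplicity = 3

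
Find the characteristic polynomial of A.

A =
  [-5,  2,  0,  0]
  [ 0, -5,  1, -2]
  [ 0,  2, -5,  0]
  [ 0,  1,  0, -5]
x^4 + 20*x^3 + 150*x^2 + 500*x + 625

Expanding det(x·I − A) (e.g. by cofactor expansion or by noting that A is similar to its Jordan form J, which has the same characteristic polynomial as A) gives
  χ_A(x) = x^4 + 20*x^3 + 150*x^2 + 500*x + 625
which factors as (x + 5)^4. The eigenvalues (with algebraic multiplicities) are λ = -5 with multiplicity 4.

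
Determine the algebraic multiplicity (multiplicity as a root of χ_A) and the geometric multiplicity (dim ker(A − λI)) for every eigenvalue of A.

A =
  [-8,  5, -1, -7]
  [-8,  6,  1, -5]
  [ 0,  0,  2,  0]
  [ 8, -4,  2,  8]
λ = 2: alg = 4, geom = 2

Step 1 — factor the characteristic polynomial to read off the algebraic multiplicities:
  χ_A(x) = (x - 2)^4

Step 2 — compute geometric multiplicities via the rank-nullity identity g(λ) = n − rank(A − λI):
  rank(A − (2)·I) = 2, so dim ker(A − (2)·I) = n − 2 = 2

Summary:
  λ = 2: algebraic multiplicity = 4, geometric multiplicity = 2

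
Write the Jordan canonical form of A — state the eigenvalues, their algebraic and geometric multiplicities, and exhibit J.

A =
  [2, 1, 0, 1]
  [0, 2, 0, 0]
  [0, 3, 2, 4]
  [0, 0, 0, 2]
J_2(2) ⊕ J_2(2)

The characteristic polynomial is
  det(x·I − A) = x^4 - 8*x^3 + 24*x^2 - 32*x + 16 = (x - 2)^4

Eigenvalues and multiplicities (the geometric multiplicity of λ is n − rank(A − λI), which equals the number of Jordan blocks for λ):
  λ = 2: algebraic multiplicity = 4, geometric multiplicity = 2

Determining the block sizes for each eigenvalue:
  λ = 2: with am = 4 and gm = 2, the partition is not yet determined (e.g. several partitions of 4 into 2 parts exist). Let N = A − (2)·I. Computing rank(N^1) = 2, rank(N^2) = 0; the number of blocks of size ≥ j is rank(N^{j−1}) − rank(N^j), giving [2, 2]. So we have 2 block(s) of size 2 → block sizes [2, 2]

Assembling the blocks gives a Jordan form
J =
  [2, 1, 0, 0]
  [0, 2, 0, 0]
  [0, 0, 2, 1]
  [0, 0, 0, 2]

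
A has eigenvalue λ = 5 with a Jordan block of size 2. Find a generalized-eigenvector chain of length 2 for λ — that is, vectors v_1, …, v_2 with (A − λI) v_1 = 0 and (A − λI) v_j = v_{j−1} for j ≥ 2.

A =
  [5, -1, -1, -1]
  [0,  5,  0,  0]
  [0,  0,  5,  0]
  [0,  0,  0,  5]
A Jordan chain for λ = 5 of length 2:
v_1 = (-1, 0, 0, 0)ᵀ
v_2 = (0, 1, 0, 0)ᵀ

Let N = A − (5)·I. We want v_2 with N^2 v_2 = 0 but N^1 v_2 ≠ 0; then v_{j-1} := N · v_j for j = 2, …, 2.

Pick v_2 = (0, 1, 0, 0)ᵀ.
Then v_1 = N · v_2 = (-1, 0, 0, 0)ᵀ.

Sanity check: (A − (5)·I) v_1 = (0, 0, 0, 0)ᵀ = 0. ✓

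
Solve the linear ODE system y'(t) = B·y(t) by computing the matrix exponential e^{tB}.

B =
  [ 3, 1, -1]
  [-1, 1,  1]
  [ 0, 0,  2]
e^{tB} =
  [t*exp(2*t) + exp(2*t), t*exp(2*t), -t*exp(2*t)]
  [-t*exp(2*t), -t*exp(2*t) + exp(2*t), t*exp(2*t)]
  [0, 0, exp(2*t)]

Strategy: write B = P · J · P⁻¹ where J is a Jordan canonical form, so e^{tB} = P · e^{tJ} · P⁻¹, and e^{tJ} can be computed block-by-block.

B has Jordan form
J =
  [2, 1, 0]
  [0, 2, 0]
  [0, 0, 2]
(up to reordering of blocks).

Per-block formulas:
  For a 1×1 block at λ = 2: exp(t · [2]) = [e^(2t)].
  For a 2×2 Jordan block J_2(2): exp(t · J_2(2)) = e^(2t)·(I + t·N), where N is the 2×2 nilpotent shift.

After assembling e^{tJ} and conjugating by P, we get:

e^{tB} =
  [t*exp(2*t) + exp(2*t), t*exp(2*t), -t*exp(2*t)]
  [-t*exp(2*t), -t*exp(2*t) + exp(2*t), t*exp(2*t)]
  [0, 0, exp(2*t)]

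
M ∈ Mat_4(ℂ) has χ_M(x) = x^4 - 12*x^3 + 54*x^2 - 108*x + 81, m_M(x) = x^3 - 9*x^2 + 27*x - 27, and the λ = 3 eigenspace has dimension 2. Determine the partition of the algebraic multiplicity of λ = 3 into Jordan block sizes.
Block sizes for λ = 3: [3, 1]

Step 1 — from the characteristic polynomial, algebraic multiplicity of λ = 3 is 4. From dim ker(M − (3)·I) = 2, there are exactly 2 Jordan blocks for λ = 3.
Step 2 — from the minimal polynomial, the factor (x − 3)^3 tells us the largest block for λ = 3 has size 3.
Step 3 — with total size 4, 2 blocks, and largest block 3, the block sizes (in nonincreasing order) are [3, 1].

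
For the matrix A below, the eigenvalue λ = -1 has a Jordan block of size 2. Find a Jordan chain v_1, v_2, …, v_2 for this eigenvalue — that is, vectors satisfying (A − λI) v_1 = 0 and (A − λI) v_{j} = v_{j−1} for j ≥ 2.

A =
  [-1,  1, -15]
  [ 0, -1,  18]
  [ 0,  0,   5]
A Jordan chain for λ = -1 of length 2:
v_1 = (1, 0, 0)ᵀ
v_2 = (0, 1, 0)ᵀ

Let N = A − (-1)·I. We want v_2 with N^2 v_2 = 0 but N^1 v_2 ≠ 0; then v_{j-1} := N · v_j for j = 2, …, 2.

Pick v_2 = (0, 1, 0)ᵀ.
Then v_1 = N · v_2 = (1, 0, 0)ᵀ.

Sanity check: (A − (-1)·I) v_1 = (0, 0, 0)ᵀ = 0. ✓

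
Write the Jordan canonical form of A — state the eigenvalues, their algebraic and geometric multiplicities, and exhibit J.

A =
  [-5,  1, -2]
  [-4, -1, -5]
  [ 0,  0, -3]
J_3(-3)

The characteristic polynomial is
  det(x·I − A) = x^3 + 9*x^2 + 27*x + 27 = (x + 3)^3

Eigenvalues and multiplicities (the geometric multiplicity of λ is n − rank(A − λI), which equals the number of Jordan blocks for λ):
  λ = -3: algebraic multiplicity = 3, geometric multiplicity = 1

Determining the block sizes for each eigenvalue:
  λ = -3: one block (gm = 1), so the single block has size am = 3 → block sizes [3]

Assembling the blocks gives a Jordan form
J =
  [-3,  1,  0]
  [ 0, -3,  1]
  [ 0,  0, -3]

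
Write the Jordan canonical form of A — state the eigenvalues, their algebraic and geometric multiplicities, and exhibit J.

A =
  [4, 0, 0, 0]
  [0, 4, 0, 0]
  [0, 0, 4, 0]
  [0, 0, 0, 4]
J_1(4) ⊕ J_1(4) ⊕ J_1(4) ⊕ J_1(4)

The characteristic polynomial is
  det(x·I − A) = x^4 - 16*x^3 + 96*x^2 - 256*x + 256 = (x - 4)^4

Eigenvalues and multiplicities (the geometric multiplicity of λ is n − rank(A − λI), which equals the number of Jordan blocks for λ):
  λ = 4: algebraic multiplicity = 4, geometric multiplicity = 4

Determining the block sizes for each eigenvalue:
  λ = 4: gm = am = 4, so every block has size 1 → block sizes [1, 1, 1, 1]

Assembling the blocks gives a Jordan form
J =
  [4, 0, 0, 0]
  [0, 4, 0, 0]
  [0, 0, 4, 0]
  [0, 0, 0, 4]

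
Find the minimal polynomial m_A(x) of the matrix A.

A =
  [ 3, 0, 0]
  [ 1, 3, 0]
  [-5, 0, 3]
x^2 - 6*x + 9

The characteristic polynomial is χ_A(x) = (x - 3)^3, so the eigenvalues are known. The minimal polynomial is
  m_A(x) = Π_λ (x − λ)^{k_λ}
where k_λ is the size of the *largest* Jordan block for λ (equivalently, the smallest k with (A − λI)^k v = 0 for every generalised eigenvector v of λ).

  λ = 3: largest Jordan block has size 2, contributing (x − 3)^2

So m_A(x) = (x - 3)^2 = x^2 - 6*x + 9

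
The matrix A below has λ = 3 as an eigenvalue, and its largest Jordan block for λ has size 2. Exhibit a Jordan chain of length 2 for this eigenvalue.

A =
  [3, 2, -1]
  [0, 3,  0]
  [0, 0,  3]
A Jordan chain for λ = 3 of length 2:
v_1 = (2, 0, 0)ᵀ
v_2 = (0, 1, 0)ᵀ

Let N = A − (3)·I. We want v_2 with N^2 v_2 = 0 but N^1 v_2 ≠ 0; then v_{j-1} := N · v_j for j = 2, …, 2.

Pick v_2 = (0, 1, 0)ᵀ.
Then v_1 = N · v_2 = (2, 0, 0)ᵀ.

Sanity check: (A − (3)·I) v_1 = (0, 0, 0)ᵀ = 0. ✓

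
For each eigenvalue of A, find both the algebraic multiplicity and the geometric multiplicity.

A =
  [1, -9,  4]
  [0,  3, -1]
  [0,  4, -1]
λ = 1: alg = 3, geom = 1

Step 1 — factor the characteristic polynomial to read off the algebraic multiplicities:
  χ_A(x) = (x - 1)^3

Step 2 — compute geometric multiplicities via the rank-nullity identity g(λ) = n − rank(A − λI):
  rank(A − (1)·I) = 2, so dim ker(A − (1)·I) = n − 2 = 1

Summary:
  λ = 1: algebraic multiplicity = 3, geometric multiplicity = 1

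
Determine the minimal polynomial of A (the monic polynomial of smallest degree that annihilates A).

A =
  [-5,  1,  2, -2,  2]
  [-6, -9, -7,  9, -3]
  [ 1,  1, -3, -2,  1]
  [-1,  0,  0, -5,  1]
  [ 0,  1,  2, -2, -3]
x^3 + 15*x^2 + 75*x + 125

The characteristic polynomial is χ_A(x) = (x + 5)^5, so the eigenvalues are known. The minimal polynomial is
  m_A(x) = Π_λ (x − λ)^{k_λ}
where k_λ is the size of the *largest* Jordan block for λ (equivalently, the smallest k with (A − λI)^k v = 0 for every generalised eigenvector v of λ).

  λ = -5: largest Jordan block has size 3, contributing (x + 5)^3

So m_A(x) = (x + 5)^3 = x^3 + 15*x^2 + 75*x + 125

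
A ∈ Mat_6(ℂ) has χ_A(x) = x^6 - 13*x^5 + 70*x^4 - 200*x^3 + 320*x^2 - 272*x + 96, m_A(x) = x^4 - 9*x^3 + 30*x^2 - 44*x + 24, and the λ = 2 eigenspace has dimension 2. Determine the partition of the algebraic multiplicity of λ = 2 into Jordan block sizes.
Block sizes for λ = 2: [3, 2]

Step 1 — from the characteristic polynomial, algebraic multiplicity of λ = 2 is 5. From dim ker(A − (2)·I) = 2, there are exactly 2 Jordan blocks for λ = 2.
Step 2 — from the minimal polynomial, the factor (x − 2)^3 tells us the largest block for λ = 2 has size 3.
Step 3 — with total size 5, 2 blocks, and largest block 3, the block sizes (in nonincreasing order) are [3, 2].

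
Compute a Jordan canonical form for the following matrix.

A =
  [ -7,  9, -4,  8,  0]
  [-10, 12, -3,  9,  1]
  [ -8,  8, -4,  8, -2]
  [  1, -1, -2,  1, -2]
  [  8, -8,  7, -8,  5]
J_1(-2) ⊕ J_3(2) ⊕ J_1(3)

The characteristic polynomial is
  det(x·I − A) = x^5 - 7*x^4 + 12*x^3 + 16*x^2 - 64*x + 48 = (x - 3)*(x - 2)^3*(x + 2)

Eigenvalues and multiplicities (the geometric multiplicity of λ is n − rank(A − λI), which equals the number of Jordan blocks for λ):
  λ = -2: algebraic multiplicity = 1, geometric multiplicity = 1
  λ = 2: algebraic multiplicity = 3, geometric multiplicity = 1
  λ = 3: algebraic multiplicity = 1, geometric multiplicity = 1

Determining the block sizes for each eigenvalue:
  λ = -2: one block (gm = 1), so the single block has size am = 1 → block sizes [1]
  λ = 2: one block (gm = 1), so the single block has size am = 3 → block sizes [3]
  λ = 3: one block (gm = 1), so the single block has size am = 1 → block sizes [1]

Assembling the blocks gives a Jordan form
J =
  [-2, 0, 0, 0, 0]
  [ 0, 2, 1, 0, 0]
  [ 0, 0, 2, 1, 0]
  [ 0, 0, 0, 2, 0]
  [ 0, 0, 0, 0, 3]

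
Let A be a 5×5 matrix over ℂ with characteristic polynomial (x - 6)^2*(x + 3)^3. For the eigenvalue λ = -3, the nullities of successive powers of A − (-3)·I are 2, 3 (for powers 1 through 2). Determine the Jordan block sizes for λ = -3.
Block sizes for λ = -3: [2, 1]

From the dimensions of kernels of powers, the number of Jordan blocks of size at least j is d_j − d_{j−1} where d_j = dim ker(N^j) (with d_0 = 0). Computing the differences gives [2, 1].
The number of blocks of size exactly k is (#blocks of size ≥ k) − (#blocks of size ≥ k + 1), so the partition is: 1 block(s) of size 1, 1 block(s) of size 2.
In nonincreasing order the block sizes are [2, 1].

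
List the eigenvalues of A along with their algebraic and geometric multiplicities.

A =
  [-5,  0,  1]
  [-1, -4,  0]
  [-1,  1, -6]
λ = -5: alg = 3, geom = 1

Step 1 — factor the characteristic polynomial to read off the algebraic multiplicities:
  χ_A(x) = (x + 5)^3

Step 2 — compute geometric multiplicities via the rank-nullity identity g(λ) = n − rank(A − λI):
  rank(A − (-5)·I) = 2, so dim ker(A − (-5)·I) = n − 2 = 1

Summary:
  λ = -5: algebraic multiplicity = 3, geometric multiplicity = 1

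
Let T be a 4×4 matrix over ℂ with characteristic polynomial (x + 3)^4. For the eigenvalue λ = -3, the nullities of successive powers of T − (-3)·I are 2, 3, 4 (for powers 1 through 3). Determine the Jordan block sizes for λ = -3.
Block sizes for λ = -3: [3, 1]

From the dimensions of kernels of powers, the number of Jordan blocks of size at least j is d_j − d_{j−1} where d_j = dim ker(N^j) (with d_0 = 0). Computing the differences gives [2, 1, 1].
The number of blocks of size exactly k is (#blocks of size ≥ k) − (#blocks of size ≥ k + 1), so the partition is: 1 block(s) of size 1, 1 block(s) of size 3.
In nonincreasing order the block sizes are [3, 1].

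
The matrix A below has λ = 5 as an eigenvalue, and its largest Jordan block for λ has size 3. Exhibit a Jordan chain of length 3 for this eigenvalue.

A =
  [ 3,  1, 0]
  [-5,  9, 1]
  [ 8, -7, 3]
A Jordan chain for λ = 5 of length 3:
v_1 = (-1, -2, 3)ᵀ
v_2 = (-2, -5, 8)ᵀ
v_3 = (1, 0, 0)ᵀ

Let N = A − (5)·I. We want v_3 with N^3 v_3 = 0 but N^2 v_3 ≠ 0; then v_{j-1} := N · v_j for j = 3, …, 2.

Pick v_3 = (1, 0, 0)ᵀ.
Then v_2 = N · v_3 = (-2, -5, 8)ᵀ.
Then v_1 = N · v_2 = (-1, -2, 3)ᵀ.

Sanity check: (A − (5)·I) v_1 = (0, 0, 0)ᵀ = 0. ✓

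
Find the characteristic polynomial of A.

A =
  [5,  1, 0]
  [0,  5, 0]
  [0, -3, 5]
x^3 - 15*x^2 + 75*x - 125

Expanding det(x·I − A) (e.g. by cofactor expansion or by noting that A is similar to its Jordan form J, which has the same characteristic polynomial as A) gives
  χ_A(x) = x^3 - 15*x^2 + 75*x - 125
which factors as (x - 5)^3. The eigenvalues (with algebraic multiplicities) are λ = 5 with multiplicity 3.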